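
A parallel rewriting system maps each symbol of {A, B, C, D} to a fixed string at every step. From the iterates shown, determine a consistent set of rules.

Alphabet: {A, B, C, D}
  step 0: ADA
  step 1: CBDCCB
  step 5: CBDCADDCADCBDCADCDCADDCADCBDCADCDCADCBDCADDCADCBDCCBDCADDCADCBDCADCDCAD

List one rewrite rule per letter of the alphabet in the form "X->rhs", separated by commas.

  step 0 ⇒ step 1: ADA ⇒ CB·DC·CB
    A ↦ CB
    D ↦ DC
    B ↦ C  (constrained at step 1)
    C ↦ AD  (constrained at step 1)

A->CB, B->C, C->AD, D->DC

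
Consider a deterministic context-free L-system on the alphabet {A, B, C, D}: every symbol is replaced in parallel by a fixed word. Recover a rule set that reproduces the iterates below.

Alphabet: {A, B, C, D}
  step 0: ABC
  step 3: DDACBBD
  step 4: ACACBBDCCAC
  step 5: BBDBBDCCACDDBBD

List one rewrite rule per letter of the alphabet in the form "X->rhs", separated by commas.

A->BB, B->C, C->D, D->AC

  step 4 ⇒ step 5: ACACBBDCCAC ⇒ BB·D·BB·D·C·C·AC·D·D·BB·D
    A ↦ BB
    B ↦ C
    C ↦ D
    D ↦ AC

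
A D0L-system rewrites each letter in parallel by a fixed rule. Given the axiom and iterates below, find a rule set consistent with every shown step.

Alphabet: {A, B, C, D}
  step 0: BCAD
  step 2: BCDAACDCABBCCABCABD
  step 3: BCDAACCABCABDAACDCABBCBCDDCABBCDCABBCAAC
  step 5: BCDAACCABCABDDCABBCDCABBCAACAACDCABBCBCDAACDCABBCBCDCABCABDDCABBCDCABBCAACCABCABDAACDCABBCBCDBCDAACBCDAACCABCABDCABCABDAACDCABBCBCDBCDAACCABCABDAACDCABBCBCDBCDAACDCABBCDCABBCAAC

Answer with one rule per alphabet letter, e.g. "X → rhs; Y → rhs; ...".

A->CAB, B->BC, C->D, D->AAC

  step 2 ⇒ step 3: BCDAACDCABBCCABCABD ⇒ BC·D·AAC·CAB·CAB·D·AAC·D·CAB·BC·BC·D·D·CAB·BC·D·CAB·BC·AAC
    A ↦ CAB
    B ↦ BC
    C ↦ D
    D ↦ AAC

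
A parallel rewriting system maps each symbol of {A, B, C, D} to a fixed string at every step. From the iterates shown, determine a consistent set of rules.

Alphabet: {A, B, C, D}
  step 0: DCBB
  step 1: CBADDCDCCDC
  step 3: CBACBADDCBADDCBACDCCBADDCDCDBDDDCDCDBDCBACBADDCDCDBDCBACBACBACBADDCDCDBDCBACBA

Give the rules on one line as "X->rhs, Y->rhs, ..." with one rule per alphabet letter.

A->DBD, B->CDC, C->DD, D->CBA

  step 0 ⇒ step 1: DCBB ⇒ CBA·DD·CDC·CDC
    B ↦ CDC
    C ↦ DD
    D ↦ CBA
    A ↦ DBD  (constrained at step 1)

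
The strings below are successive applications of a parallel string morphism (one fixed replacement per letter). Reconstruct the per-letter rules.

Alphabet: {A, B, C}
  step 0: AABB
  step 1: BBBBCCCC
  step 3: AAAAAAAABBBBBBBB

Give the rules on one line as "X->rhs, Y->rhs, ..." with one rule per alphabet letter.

A->BB, B->CC, C->A

  step 0 ⇒ step 1: AABB ⇒ BB·BB·CC·CC
    A ↦ BB
    B ↦ CC
    C ↦ A  (constrained at step 1)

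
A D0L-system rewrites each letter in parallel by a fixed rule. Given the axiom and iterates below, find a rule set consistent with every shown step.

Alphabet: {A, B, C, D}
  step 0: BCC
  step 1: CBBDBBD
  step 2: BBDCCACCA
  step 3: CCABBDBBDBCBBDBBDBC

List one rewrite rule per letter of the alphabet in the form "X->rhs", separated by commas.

A->BC, B->C, C->BBD, D->A

  step 2 ⇒ step 3: BBDCCACCA ⇒ C·C·A·BBD·BBD·BC·BBD·BBD·BC
    A ↦ BC
    B ↦ C
    C ↦ BBD
    D ↦ A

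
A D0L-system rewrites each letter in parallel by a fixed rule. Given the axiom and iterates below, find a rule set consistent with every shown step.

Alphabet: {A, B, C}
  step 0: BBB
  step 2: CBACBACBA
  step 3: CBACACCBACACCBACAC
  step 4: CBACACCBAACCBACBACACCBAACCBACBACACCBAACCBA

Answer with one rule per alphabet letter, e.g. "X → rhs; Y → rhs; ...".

A->AC, B->C, C->CBA

  step 3 ⇒ step 4: CBACACCBACACCBACAC ⇒ CBA·C·AC·CBA·AC·CBA·CBA·C·AC·CBA·AC·CBA·CBA·C·AC·CBA·AC·CBA
    A ↦ AC
    B ↦ C
    C ↦ CBA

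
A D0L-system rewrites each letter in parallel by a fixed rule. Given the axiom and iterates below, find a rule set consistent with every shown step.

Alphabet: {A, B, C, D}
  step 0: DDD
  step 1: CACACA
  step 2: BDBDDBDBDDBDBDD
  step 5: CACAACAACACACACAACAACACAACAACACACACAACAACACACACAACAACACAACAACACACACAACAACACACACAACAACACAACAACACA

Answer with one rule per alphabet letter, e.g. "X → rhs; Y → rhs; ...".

  step 1 ⇒ step 2: CACACA ⇒ BDB·DD·BDB·DD·BDB·DD
    A ↦ DD
    C ↦ BDB
    B ↦ A  (constrained at step 2)
  step 0 ⇒ step 1: DDD ⇒ CA·CA·CA
    D ↦ CA

A->DD, B->A, C->BDB, D->CA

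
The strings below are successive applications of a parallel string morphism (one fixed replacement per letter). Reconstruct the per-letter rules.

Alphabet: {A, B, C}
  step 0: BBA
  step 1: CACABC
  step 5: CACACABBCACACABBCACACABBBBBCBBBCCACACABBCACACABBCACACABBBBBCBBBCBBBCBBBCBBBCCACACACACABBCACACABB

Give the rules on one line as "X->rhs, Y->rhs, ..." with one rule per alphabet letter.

A->BC, B->CA, C->BB

  step 0 ⇒ step 1: BBA ⇒ CA·CA·BC
    A ↦ BC
    B ↦ CA
    C ↦ BB  (constrained at step 1)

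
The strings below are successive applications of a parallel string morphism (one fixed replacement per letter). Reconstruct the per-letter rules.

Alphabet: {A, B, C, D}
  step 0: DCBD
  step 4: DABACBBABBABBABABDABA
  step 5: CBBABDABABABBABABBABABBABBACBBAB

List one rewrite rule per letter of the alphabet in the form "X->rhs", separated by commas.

A->B, B->BA, C->DA, D->C

  step 4 ⇒ step 5: DABACBBABBABBABABDABA ⇒ C·B·BA·B·DA·BA·BA·B·BA·BA·B·BA·BA·B·BA·B·BA·C·B·BA·B
    A ↦ B
    B ↦ BA
    C ↦ DA
    D ↦ C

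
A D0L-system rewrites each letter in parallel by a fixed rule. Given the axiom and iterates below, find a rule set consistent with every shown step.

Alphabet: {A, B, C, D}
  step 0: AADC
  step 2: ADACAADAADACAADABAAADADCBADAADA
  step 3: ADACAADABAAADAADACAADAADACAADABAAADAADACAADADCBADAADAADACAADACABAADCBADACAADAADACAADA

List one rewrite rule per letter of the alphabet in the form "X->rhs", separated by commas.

  step 2 ⇒ step 3: ADACAADAADACAADABAAADADCBADAADA ⇒ ADA·CA·ADA·BAA·ADA·ADA·CA·ADA·ADA·CA·ADA·BAA·ADA·ADA·CA·ADA·DCB·ADA·ADA·ADA·CA·ADA·CA·BAA·DCB·ADA·CA·ADA·ADA·CA·ADA
    A ↦ ADA
    B ↦ DCB
    C ↦ BAA
    D ↦ CA

A->ADA, B->DCB, C->BAA, D->CA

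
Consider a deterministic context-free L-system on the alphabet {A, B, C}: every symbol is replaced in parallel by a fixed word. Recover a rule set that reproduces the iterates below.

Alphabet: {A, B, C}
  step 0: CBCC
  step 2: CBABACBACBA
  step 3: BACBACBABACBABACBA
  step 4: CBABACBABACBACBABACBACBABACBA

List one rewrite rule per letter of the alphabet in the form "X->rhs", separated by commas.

A->BA, B->C, C->BA

  step 3 ⇒ step 4: BACBACBABACBABACBA ⇒ C·BA·BA·C·BA·BA·C·BA·C·BA·BA·C·BA·C·BA·BA·C·BA
    A ↦ BA
    B ↦ C
    C ↦ BA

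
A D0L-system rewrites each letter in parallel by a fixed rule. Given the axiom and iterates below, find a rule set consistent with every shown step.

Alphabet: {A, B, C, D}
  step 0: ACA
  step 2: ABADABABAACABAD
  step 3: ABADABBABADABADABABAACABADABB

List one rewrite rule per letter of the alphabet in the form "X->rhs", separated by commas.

A->AB, B->AD, C->AAC, D->B

  step 2 ⇒ step 3: ABADABABAACABAD ⇒ AB·AD·AB·B·AB·AD·AB·AD·AB·AB·AAC·AB·AD·AB·B
    A ↦ AB
    B ↦ AD
    C ↦ AAC
    D ↦ B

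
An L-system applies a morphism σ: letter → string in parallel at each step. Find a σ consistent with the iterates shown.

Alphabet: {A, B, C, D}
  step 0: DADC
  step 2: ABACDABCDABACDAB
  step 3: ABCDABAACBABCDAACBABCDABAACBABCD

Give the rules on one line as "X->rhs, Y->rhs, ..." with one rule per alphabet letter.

  step 2 ⇒ step 3: ABACDABCDABACDAB ⇒ AB·CD·AB·A·ACB·AB·CD·A·ACB·AB·CD·AB·A·ACB·AB·CD
    A ↦ AB
    B ↦ CD
    C ↦ A
    D ↦ ACB

A->AB, B->CD, C->A, D->ACB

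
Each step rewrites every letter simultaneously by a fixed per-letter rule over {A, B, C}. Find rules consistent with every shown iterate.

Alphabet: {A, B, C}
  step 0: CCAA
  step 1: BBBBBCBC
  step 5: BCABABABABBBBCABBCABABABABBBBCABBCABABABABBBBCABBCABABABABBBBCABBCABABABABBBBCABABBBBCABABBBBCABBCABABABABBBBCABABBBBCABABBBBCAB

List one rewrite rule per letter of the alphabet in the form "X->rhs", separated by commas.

  step 0 ⇒ step 1: CCAA ⇒ BB·BB·BC·BC
    A ↦ BC
    C ↦ BB
    B ↦ AB  (constrained at step 1)

A->BC, B->AB, C->BB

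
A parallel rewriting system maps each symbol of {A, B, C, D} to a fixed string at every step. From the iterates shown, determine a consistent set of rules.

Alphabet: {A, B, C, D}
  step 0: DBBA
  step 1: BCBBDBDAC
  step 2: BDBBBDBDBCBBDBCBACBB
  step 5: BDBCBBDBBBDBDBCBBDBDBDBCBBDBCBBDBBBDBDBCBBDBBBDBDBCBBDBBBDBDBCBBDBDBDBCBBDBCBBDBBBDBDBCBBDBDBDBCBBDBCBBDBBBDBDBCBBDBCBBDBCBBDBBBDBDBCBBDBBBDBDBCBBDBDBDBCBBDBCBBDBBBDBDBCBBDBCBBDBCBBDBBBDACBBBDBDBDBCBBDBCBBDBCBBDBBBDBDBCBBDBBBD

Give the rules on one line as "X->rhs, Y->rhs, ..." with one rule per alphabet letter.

  step 1 ⇒ step 2: BCBBDBDAC ⇒ BD·BB·BD·BD·BCB·BD·BCB·AC·BB
    A ↦ AC
    B ↦ BD
    C ↦ BB
    D ↦ BCB

A->AC, B->BD, C->BB, D->BCB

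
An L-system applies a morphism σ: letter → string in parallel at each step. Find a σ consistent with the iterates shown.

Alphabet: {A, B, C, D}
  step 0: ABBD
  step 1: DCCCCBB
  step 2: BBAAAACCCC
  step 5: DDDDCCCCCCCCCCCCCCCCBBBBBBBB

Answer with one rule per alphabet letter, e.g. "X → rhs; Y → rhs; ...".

  step 1 ⇒ step 2: DCCCCBB ⇒ BB·A·A·A·A·CC·CC
    B ↦ CC
    C ↦ A
    D ↦ BB
  step 0 ⇒ step 1: ABBD ⇒ D·CC·CC·BB
    A ↦ D

A->D, B->CC, C->A, D->BB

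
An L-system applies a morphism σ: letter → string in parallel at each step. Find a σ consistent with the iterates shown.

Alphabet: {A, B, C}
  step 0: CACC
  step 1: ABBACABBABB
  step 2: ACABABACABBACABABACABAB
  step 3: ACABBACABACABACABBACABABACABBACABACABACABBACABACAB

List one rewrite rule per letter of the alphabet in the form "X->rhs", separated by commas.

A->AC, B->AB, C->ABB

  step 2 ⇒ step 3: ACABABACABBACABABACABAB ⇒ AC·ABB·AC·AB·AC·AB·AC·ABB·AC·AB·AB·AC·ABB·AC·AB·AC·AB·AC·ABB·AC·AB·AC·AB
    A ↦ AC
    B ↦ AB
    C ↦ ABB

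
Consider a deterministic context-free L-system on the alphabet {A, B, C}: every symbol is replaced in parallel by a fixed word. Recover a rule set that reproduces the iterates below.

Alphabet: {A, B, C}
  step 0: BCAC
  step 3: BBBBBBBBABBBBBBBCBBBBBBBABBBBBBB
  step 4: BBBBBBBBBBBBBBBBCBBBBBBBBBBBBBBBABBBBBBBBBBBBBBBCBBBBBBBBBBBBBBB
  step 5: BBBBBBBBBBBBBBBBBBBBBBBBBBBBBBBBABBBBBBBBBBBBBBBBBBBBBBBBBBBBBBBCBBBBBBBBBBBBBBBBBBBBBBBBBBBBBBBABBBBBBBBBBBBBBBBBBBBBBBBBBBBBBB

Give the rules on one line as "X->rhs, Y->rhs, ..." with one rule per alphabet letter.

A->CB, B->BB, C->AB

  step 4 ⇒ step 5: BBBBBBBBBBBBBBBBCBBBBBBBBBBBBBBBABBBBBBBBBBBBBBBCBBBBBBBBBBBBBBB ⇒ BB·BB·BB·BB·BB·BB·BB·BB·BB·BB·BB·BB·BB·BB·BB·BB·AB·BB·BB·BB·BB·BB·BB·BB·BB·BB·BB·BB·BB·BB·BB·BB·CB·BB·BB·BB·BB·BB·BB·BB·BB·BB·BB·BB·BB·BB·BB·BB·AB·BB·BB·BB·BB·BB·BB·BB·BB·BB·BB·BB·BB·BB·BB·BB
    A ↦ CB
    B ↦ BB
    C ↦ AB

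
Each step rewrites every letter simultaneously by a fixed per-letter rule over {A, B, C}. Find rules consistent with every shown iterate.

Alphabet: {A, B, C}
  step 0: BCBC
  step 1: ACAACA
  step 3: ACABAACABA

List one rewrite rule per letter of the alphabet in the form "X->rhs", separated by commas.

  step 0 ⇒ step 1: BCBC ⇒ A·CA·A·CA
    B ↦ A
    C ↦ CA
    A ↦ B  (constrained at step 1)

A->B, B->A, C->CA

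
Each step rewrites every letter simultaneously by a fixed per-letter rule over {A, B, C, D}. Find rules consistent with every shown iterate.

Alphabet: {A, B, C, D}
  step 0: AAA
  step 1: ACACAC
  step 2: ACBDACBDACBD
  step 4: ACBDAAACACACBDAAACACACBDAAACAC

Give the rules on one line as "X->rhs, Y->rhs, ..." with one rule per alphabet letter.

  step 1 ⇒ step 2: ACACAC ⇒ AC·BD·AC·BD·AC·BD
    A ↦ AC
    C ↦ BD
    B ↦ A  (constrained at step 2)
    D ↦ A  (constrained at step 2)

A->AC, B->A, C->BD, D->A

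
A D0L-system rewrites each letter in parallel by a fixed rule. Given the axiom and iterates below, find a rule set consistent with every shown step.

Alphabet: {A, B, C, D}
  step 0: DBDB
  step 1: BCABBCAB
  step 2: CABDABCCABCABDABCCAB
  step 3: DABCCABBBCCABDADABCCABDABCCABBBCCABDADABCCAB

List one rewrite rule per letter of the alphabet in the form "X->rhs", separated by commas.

A->BC, B->CAB, C->DA, D->B

  step 2 ⇒ step 3: CABDABCCABCABDABCCAB ⇒ DA·BC·CAB·B·BC·CAB·DA·DA·BC·CAB·DA·BC·CAB·B·BC·CAB·DA·DA·BC·CAB
    A ↦ BC
    B ↦ CAB
    C ↦ DA
    D ↦ B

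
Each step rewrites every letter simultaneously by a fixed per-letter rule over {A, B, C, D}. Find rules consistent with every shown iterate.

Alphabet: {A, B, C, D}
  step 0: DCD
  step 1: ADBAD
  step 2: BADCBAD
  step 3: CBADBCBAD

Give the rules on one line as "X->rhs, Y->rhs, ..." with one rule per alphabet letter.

A->B, B->C, C->B, D->AD

  step 2 ⇒ step 3: BADCBAD ⇒ C·B·AD·B·C·B·AD
    A ↦ B
    B ↦ C
    C ↦ B
    D ↦ AD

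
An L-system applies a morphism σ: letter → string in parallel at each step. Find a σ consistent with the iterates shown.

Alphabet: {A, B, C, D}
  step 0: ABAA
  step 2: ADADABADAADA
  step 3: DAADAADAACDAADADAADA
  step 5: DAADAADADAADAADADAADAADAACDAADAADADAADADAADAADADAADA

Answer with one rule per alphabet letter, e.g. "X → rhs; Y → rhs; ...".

A->DA, B->AC, C->B, D->A

  step 2 ⇒ step 3: ADADABADAADA ⇒ DA·A·DA·A·DA·AC·DA·A·DA·DA·A·DA
    A ↦ DA
    B ↦ AC
    D ↦ A
    C ↦ B  (constrained at step 3)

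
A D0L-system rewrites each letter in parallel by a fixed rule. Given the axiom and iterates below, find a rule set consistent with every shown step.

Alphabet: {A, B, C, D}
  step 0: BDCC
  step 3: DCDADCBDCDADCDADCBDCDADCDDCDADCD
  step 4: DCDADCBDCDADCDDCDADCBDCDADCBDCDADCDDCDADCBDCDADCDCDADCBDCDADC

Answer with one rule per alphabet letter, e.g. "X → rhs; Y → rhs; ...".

A->B, B->DCD, C->DA, D->DC

  step 3 ⇒ step 4: DCDADCBDCDADCDADCBDCDADCDDCDADCD ⇒ DC·DA·DC·B·DC·DA·DCD·DC·DA·DC·B·DC·DA·DC·B·DC·DA·DCD·DC·DA·DC·B·DC·DA·DC·DC·DA·DC·B·DC·DA·DC
    A ↦ B
    B ↦ DCD
    C ↦ DA
    D ↦ DC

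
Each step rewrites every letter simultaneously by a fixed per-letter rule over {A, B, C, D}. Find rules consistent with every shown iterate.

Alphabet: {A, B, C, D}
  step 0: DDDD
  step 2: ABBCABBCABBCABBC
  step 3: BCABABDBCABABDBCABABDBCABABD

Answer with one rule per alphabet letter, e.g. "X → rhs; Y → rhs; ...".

  step 2 ⇒ step 3: ABBCABBCABBCABBC ⇒ BC·AB·AB·D·BC·AB·AB·D·BC·AB·AB·D·BC·AB·AB·D
    A ↦ BC
    B ↦ AB
    C ↦ D
    D ↦ BA  (constrained at step 0)

A->BC, B->AB, C->D, D->BA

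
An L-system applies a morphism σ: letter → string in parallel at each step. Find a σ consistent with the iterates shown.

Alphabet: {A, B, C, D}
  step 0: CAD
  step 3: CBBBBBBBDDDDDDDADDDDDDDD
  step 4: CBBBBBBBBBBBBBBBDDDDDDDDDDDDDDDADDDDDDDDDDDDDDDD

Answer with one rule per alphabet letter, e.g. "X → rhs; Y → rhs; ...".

A->DA, B->BB, C->CB, D->DD

  step 3 ⇒ step 4: CBBBBBBBDDDDDDDADDDDDDDD ⇒ CB·BB·BB·BB·BB·BB·BB·BB·DD·DD·DD·DD·DD·DD·DD·DA·DD·DD·DD·DD·DD·DD·DD·DD
    A ↦ DA
    B ↦ BB
    C ↦ CB
    D ↦ DD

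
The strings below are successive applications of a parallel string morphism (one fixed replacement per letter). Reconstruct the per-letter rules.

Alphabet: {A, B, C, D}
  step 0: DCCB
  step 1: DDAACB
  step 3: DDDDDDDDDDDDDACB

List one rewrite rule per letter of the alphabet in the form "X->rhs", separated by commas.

A->D, B->CB, C->A, D->DD

  step 0 ⇒ step 1: DCCB ⇒ DD·A·A·CB
    B ↦ CB
    C ↦ A
    D ↦ DD
    A ↦ D  (constrained at step 1)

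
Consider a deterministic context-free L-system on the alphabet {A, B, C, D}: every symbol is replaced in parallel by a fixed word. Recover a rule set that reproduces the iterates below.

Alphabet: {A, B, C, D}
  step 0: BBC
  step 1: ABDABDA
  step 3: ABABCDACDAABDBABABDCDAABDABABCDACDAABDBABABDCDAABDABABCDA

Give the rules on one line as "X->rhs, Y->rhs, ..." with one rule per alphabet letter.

A->CDA, B->ABD, C->A, D->BAB

  step 0 ⇒ step 1: BBC ⇒ ABD·ABD·A
    B ↦ ABD
    C ↦ A
    A ↦ CDA  (constrained at step 1)
    D ↦ BAB  (constrained at step 1)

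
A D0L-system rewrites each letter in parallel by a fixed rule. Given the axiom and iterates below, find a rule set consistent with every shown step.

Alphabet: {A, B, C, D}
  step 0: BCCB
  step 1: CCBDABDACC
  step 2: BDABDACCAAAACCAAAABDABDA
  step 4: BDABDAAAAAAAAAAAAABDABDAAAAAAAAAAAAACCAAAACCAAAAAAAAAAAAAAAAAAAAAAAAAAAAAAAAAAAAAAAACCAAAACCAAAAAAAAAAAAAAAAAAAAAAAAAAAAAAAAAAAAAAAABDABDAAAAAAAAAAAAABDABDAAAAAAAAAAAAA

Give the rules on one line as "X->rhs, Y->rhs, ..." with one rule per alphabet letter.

A->AAA, B->CC, C->BDA, D->A

  step 1 ⇒ step 2: CCBDABDACC ⇒ BDA·BDA·CC·A·AAA·CC·A·AAA·BDA·BDA
    A ↦ AAA
    B ↦ CC
    C ↦ BDA
    D ↦ A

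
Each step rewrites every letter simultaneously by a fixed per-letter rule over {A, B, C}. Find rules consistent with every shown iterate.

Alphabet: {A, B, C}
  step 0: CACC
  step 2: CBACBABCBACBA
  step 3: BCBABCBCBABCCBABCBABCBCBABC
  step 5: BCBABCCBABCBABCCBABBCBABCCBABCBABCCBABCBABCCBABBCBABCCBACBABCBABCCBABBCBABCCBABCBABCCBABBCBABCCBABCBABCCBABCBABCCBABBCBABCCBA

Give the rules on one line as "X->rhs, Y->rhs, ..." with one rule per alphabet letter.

  step 2 ⇒ step 3: CBACBABCBACBA ⇒ B·CBA·BC·B·CBA·BC·CBA·B·CBA·BC·B·CBA·BC
    A ↦ BC
    B ↦ CBA
    C ↦ B

A->BC, B->CBA, C->B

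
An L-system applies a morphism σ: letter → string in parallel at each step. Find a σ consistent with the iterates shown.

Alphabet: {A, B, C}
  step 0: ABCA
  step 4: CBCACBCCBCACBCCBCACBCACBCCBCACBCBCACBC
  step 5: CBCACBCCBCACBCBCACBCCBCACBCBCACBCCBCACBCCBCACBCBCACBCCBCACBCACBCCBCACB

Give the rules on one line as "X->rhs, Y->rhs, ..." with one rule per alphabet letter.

  step 4 ⇒ step 5: CBCACBCCBCACBCCBCACBCACBCCBCACBCBCACBC ⇒ CB·CA·CB·C·CB·CA·CB·CB·CA·CB·C·CB·CA·CB·CB·CA·CB·C·CB·CA·CB·C·CB·CA·CB·CB·CA·CB·C·CB·CA·CB·CA·CB·C·CB·CA·CB
    A ↦ C
    B ↦ CA
    C ↦ CB

A->C, B->CA, C->CB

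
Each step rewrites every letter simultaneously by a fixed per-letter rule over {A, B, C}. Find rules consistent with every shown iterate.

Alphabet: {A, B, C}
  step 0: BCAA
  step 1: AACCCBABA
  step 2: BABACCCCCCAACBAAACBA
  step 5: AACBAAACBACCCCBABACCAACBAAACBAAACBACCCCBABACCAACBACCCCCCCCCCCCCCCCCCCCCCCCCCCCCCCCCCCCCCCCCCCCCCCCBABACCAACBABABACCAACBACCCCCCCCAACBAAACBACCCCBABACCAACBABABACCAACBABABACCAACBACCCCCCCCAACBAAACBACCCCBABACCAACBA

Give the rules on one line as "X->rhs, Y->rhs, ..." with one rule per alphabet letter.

  step 1 ⇒ step 2: AACCCBABA ⇒ BA·BA·CC·CC·CC·AAC·BA·AAC·BA
    A ↦ BA
    B ↦ AAC
    C ↦ CC

A->BA, B->AAC, C->CC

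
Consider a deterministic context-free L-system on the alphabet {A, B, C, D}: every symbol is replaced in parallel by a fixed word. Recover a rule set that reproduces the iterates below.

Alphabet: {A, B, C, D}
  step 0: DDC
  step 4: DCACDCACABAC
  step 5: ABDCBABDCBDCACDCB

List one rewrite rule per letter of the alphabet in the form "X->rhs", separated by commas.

A->DC, B->AC, C->B, D->A

  step 4 ⇒ step 5: DCACDCACABAC ⇒ A·B·DC·B·A·B·DC·B·DC·AC·DC·B
    A ↦ DC
    B ↦ AC
    C ↦ B
    D ↦ A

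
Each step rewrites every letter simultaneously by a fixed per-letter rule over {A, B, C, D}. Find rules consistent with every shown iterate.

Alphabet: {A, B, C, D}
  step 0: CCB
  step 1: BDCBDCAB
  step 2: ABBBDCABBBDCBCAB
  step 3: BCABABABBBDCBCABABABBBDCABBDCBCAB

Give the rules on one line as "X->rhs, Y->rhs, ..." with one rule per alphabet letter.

  step 2 ⇒ step 3: ABBBDCABBBDCBCAB ⇒ BC·AB·AB·AB·B·BDC·BC·AB·AB·AB·B·BDC·AB·BDC·BC·AB
    A ↦ BC
    B ↦ AB
    C ↦ BDC
    D ↦ B

A->BC, B->AB, C->BDC, D->B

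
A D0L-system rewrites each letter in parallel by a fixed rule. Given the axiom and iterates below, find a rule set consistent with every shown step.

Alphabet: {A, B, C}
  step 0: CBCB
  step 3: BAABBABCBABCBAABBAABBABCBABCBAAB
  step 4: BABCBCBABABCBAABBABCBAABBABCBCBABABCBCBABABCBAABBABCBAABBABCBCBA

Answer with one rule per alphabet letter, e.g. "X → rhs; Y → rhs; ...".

A->BC, B->BA, C->AB

  step 3 ⇒ step 4: BAABBABCBABCBAABBAABBABCBABCBAAB ⇒ BA·BC·BC·BA·BA·BC·BA·AB·BA·BC·BA·AB·BA·BC·BC·BA·BA·BC·BC·BA·BA·BC·BA·AB·BA·BC·BA·AB·BA·BC·BC·BA
    A ↦ BC
    B ↦ BA
    C ↦ AB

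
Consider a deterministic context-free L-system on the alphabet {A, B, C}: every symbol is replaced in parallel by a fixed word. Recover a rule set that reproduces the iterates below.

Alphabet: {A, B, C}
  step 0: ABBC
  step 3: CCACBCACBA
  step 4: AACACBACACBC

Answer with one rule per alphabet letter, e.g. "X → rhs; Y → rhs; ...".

  step 3 ⇒ step 4: CCACBCACBA ⇒ A·A·C·A·CB·A·C·A·CB·C
    A ↦ C
    B ↦ CB
    C ↦ A

A->C, B->CB, C->A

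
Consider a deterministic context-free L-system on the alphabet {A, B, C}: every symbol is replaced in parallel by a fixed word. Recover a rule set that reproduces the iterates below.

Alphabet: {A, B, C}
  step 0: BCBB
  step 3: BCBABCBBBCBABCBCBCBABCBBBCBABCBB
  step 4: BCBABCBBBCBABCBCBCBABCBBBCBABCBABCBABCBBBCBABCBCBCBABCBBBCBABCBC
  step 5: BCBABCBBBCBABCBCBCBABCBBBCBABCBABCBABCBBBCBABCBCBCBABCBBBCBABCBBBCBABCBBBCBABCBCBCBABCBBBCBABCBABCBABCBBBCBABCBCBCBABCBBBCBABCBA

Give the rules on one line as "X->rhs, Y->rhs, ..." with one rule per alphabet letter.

A->BB, B->BC, C->BA

  step 4 ⇒ step 5: BCBABCBBBCBABCBCBCBABCBBBCBABCBABCBABCBBBCBABCBCBCBABCBBBCBABCBC ⇒ BC·BA·BC·BB·BC·BA·BC·BC·BC·BA·BC·BB·BC·BA·BC·BA·BC·BA·BC·BB·BC·BA·BC·BC·BC·BA·BC·BB·BC·BA·BC·BB·BC·BA·BC·BB·BC·BA·BC·BC·BC·BA·BC·BB·BC·BA·BC·BA·BC·BA·BC·BB·BC·BA·BC·BC·BC·BA·BC·BB·BC·BA·BC·BA
    A ↦ BB
    B ↦ BC
    C ↦ BA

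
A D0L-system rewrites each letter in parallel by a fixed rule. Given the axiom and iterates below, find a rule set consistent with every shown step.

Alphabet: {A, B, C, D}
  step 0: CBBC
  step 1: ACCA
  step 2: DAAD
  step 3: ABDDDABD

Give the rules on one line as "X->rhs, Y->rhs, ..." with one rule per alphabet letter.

  step 2 ⇒ step 3: DAAD ⇒ ABD·D·D·ABD
    A ↦ D
    D ↦ ABD
  step 0 ⇒ step 1: CBBC ⇒ A·C·C·A
    B ↦ C
  step 0 ⇒ step 1: CBBC ⇒ A·C·C·A
    C ↦ A

A->D, B->C, C->A, D->ABD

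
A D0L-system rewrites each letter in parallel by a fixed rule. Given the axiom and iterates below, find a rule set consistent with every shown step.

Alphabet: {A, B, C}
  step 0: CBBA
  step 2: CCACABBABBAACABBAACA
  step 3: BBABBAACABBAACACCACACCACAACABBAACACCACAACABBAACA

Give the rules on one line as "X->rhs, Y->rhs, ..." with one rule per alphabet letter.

A->ACA, B->C, C->BBA

  step 2 ⇒ step 3: CCACABBABBAACABBAACA ⇒ BBA·BBA·ACA·BBA·ACA·C·C·ACA·C·C·ACA·ACA·BBA·ACA·C·C·ACA·ACA·BBA·ACA
    A ↦ ACA
    B ↦ C
    C ↦ BBA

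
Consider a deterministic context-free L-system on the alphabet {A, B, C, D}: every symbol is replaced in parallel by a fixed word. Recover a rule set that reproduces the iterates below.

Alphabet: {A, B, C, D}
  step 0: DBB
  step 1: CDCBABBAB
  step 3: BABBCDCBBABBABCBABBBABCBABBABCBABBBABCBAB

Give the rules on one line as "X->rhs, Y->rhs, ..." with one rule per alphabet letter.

A->C, B->BAB, C->B, D->CDC

  step 0 ⇒ step 1: DBB ⇒ CDC·BAB·BAB
    B ↦ BAB
    D ↦ CDC
    A ↦ C  (constrained at step 1)
    C ↦ B  (constrained at step 1)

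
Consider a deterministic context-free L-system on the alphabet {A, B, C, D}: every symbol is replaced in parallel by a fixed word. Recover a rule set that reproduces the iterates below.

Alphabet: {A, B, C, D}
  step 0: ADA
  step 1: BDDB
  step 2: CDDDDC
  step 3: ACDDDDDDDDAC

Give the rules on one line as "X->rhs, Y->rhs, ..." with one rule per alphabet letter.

  step 2 ⇒ step 3: CDDDDC ⇒ AC·DD·DD·DD·DD·AC
    C ↦ AC
    D ↦ DD
  step 0 ⇒ step 1: ADA ⇒ B·DD·B
    A ↦ B
  step 1 ⇒ step 2: BDDB ⇒ C·DD·DD·C
    B ↦ C

A->B, B->C, C->AC, D->DD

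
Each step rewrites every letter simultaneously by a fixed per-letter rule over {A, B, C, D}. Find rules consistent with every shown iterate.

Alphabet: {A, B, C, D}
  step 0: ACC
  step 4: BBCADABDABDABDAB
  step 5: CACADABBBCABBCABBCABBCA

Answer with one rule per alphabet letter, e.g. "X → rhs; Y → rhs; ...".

A->B, B->CA, C->DA, D->B

  step 4 ⇒ step 5: BBCADABDABDABDAB ⇒ CA·CA·DA·B·B·B·CA·B·B·CA·B·B·CA·B·B·CA
    A ↦ B
    B ↦ CA
    C ↦ DA
    D ↦ B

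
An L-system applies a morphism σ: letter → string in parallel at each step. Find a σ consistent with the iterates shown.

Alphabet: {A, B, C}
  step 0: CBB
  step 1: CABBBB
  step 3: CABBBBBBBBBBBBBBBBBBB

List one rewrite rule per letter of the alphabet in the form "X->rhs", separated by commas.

A->B, B->BB, C->CA

  step 0 ⇒ step 1: CBB ⇒ CA·BB·BB
    B ↦ BB
    C ↦ CA
    A ↦ B  (constrained at step 1)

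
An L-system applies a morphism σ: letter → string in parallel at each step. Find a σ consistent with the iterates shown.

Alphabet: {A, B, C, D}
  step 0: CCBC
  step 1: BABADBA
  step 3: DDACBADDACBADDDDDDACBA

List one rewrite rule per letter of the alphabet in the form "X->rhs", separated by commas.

  step 0 ⇒ step 1: CCBC ⇒ BA·BA·D·BA
    B ↦ D
    C ↦ BA
    A ↦ AC  (constrained at step 1)
    D ↦ DD  (constrained at step 1)

A->AC, B->D, C->BA, D->DD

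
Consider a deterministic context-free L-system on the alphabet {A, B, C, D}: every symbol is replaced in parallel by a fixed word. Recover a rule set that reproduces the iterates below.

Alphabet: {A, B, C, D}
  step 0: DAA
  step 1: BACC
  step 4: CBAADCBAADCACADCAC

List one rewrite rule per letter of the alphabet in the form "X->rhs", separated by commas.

A->C, B->CA, C->AD, D->BA

  step 0 ⇒ step 1: DAA ⇒ BA·C·C
    A ↦ C
    D ↦ BA
    B ↦ CA  (constrained at step 1)
    C ↦ AD  (constrained at step 1)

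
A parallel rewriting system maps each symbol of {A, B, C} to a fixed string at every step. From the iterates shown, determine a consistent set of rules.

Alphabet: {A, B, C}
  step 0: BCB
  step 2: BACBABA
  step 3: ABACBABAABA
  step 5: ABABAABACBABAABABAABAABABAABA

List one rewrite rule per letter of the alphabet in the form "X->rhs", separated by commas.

A->BA, B->A, C->CB

  step 2 ⇒ step 3: BACBABA ⇒ A·BA·CB·A·BA·A·BA
    A ↦ BA
    B ↦ A
    C ↦ CB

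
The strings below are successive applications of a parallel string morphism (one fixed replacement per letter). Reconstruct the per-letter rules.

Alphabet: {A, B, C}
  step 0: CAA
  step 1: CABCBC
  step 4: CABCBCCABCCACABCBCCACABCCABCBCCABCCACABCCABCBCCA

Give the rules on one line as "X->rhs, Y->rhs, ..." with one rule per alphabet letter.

  step 0 ⇒ step 1: CAA ⇒ CA·BC·BC
    A ↦ BC
    C ↦ CA
    B ↦ BC  (constrained at step 1)

A->BC, B->BC, C->CA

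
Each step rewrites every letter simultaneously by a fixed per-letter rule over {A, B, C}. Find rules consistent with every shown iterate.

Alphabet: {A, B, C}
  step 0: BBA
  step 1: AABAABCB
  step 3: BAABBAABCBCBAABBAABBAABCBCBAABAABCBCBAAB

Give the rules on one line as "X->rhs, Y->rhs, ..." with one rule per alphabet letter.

  step 0 ⇒ step 1: BBA ⇒ AAB·AAB·CB
    A ↦ CB
    B ↦ AAB
    C ↦ B  (constrained at step 1)

A->CB, B->AAB, C->B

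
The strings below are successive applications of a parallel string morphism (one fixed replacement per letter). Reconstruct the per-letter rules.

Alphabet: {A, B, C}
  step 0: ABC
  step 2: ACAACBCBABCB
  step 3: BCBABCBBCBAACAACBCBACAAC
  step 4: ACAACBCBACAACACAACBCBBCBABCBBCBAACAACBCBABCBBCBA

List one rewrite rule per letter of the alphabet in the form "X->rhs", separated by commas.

A->BCB, B->AC, C->A

  step 3 ⇒ step 4: BCBABCBBCBAACAACBCBACAAC ⇒ AC·A·AC·BCB·AC·A·AC·AC·A·AC·BCB·BCB·A·BCB·BCB·A·AC·A·AC·BCB·A·BCB·BCB·A
    A ↦ BCB
    B ↦ AC
    C ↦ A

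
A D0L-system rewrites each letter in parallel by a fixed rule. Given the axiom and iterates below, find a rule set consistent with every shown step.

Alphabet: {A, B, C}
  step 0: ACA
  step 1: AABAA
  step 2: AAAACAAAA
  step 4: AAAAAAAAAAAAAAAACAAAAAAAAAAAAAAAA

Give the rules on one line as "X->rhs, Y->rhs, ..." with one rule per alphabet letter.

  step 1 ⇒ step 2: AABAA ⇒ AA·AA·C·AA·AA
    A ↦ AA
    B ↦ C
  step 0 ⇒ step 1: ACA ⇒ AA·B·AA
    C ↦ B

A->AA, B->C, C->B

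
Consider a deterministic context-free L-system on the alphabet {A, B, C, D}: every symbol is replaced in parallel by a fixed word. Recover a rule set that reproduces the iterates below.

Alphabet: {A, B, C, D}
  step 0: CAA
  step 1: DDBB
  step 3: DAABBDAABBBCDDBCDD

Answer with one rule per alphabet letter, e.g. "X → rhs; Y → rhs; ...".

  step 0 ⇒ step 1: CAA ⇒ DD·B·B
    A ↦ B
    C ↦ DD
    B ↦ BC  (constrained at step 1)
    D ↦ DAA  (constrained at step 1)

A->B, B->BC, C->DD, D->DAA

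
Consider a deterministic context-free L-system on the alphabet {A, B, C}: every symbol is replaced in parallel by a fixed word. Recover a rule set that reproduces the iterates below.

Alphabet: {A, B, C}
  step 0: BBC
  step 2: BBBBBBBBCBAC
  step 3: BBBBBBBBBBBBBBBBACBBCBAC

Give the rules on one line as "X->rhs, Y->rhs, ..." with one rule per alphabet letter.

A->CB, B->BB, C->AC

  step 2 ⇒ step 3: BBBBBBBBCBAC ⇒ BB·BB·BB·BB·BB·BB·BB·BB·AC·BB·CB·AC
    A ↦ CB
    B ↦ BB
    C ↦ AC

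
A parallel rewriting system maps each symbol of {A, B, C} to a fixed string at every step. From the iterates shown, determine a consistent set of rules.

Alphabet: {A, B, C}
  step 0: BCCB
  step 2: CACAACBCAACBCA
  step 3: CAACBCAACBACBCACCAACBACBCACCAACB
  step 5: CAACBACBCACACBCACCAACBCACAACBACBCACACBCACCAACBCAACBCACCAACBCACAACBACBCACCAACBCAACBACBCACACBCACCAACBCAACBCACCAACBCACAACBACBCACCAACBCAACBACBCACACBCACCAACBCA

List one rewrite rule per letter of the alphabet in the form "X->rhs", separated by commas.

  step 2 ⇒ step 3: CACAACBCAACBCA ⇒ CA·ACB·CA·ACB·ACB·CA·C·CA·ACB·ACB·CA·C·CA·ACB
    A ↦ ACB
    B ↦ C
    C ↦ CA

A->ACB, B->C, C->CA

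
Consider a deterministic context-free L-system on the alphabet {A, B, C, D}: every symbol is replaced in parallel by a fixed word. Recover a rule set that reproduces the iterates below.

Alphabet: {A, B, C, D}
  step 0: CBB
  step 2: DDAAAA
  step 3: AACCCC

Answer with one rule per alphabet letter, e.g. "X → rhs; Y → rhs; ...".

A->C, B->DD, C->B, D->A

  step 2 ⇒ step 3: DDAAAA ⇒ A·A·C·C·C·C
    A ↦ C
    D ↦ A
    B ↦ DD  (constrained at step 0)
    C ↦ B  (constrained at step 0)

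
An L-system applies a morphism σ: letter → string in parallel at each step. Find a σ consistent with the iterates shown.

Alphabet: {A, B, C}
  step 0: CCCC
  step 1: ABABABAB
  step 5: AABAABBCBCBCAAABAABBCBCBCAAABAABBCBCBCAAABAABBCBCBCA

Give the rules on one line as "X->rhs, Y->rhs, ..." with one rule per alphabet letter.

  step 0 ⇒ step 1: CCCC ⇒ AB·AB·AB·AB
    C ↦ AB
    A ↦ BC  (constrained at step 1)
    B ↦ A  (constrained at step 1)

A->BC, B->A, C->AB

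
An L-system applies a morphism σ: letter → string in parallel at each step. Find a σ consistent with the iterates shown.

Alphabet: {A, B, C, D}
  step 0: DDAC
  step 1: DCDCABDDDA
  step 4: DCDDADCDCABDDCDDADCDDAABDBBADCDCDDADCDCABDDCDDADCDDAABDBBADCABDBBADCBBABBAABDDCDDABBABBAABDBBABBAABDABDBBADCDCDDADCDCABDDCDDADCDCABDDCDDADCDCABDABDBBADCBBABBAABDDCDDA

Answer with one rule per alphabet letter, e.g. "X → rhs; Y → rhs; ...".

  step 0 ⇒ step 1: DDAC ⇒ DC·DC·ABD·DDA
    A ↦ ABD
    C ↦ DDA
    D ↦ DC
    B ↦ BBA  (constrained at step 1)

A->ABD, B->BBA, C->DDA, D->DC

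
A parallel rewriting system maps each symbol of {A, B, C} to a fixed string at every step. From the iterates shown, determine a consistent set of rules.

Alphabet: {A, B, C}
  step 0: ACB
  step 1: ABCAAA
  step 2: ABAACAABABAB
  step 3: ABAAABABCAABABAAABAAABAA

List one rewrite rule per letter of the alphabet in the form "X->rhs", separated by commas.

A->AB, B->AA, C->CA

  step 2 ⇒ step 3: ABAACAABABAB ⇒ AB·AA·AB·AB·CA·AB·AB·AA·AB·AA·AB·AA
    A ↦ AB
    B ↦ AA
    C ↦ CA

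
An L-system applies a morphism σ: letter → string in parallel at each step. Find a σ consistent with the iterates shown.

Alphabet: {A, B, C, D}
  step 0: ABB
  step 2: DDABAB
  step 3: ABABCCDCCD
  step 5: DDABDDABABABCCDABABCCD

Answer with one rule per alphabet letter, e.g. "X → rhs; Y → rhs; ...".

A->CC, B->D, C->D, D->AB

  step 2 ⇒ step 3: DDABAB ⇒ AB·AB·CC·D·CC·D
    A ↦ CC
    B ↦ D
    D ↦ AB
    C ↦ D  (constrained at step 3)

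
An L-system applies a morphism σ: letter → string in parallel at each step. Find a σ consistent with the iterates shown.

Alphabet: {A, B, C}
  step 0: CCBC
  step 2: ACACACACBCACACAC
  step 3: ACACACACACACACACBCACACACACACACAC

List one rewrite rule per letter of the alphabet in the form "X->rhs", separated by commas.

  step 2 ⇒ step 3: ACACACACBCACACAC ⇒ AC·AC·AC·AC·AC·AC·AC·AC·BC·AC·AC·AC·AC·AC·AC·AC
    A ↦ AC
    B ↦ BC
    C ↦ AC

A->AC, B->BC, C->AC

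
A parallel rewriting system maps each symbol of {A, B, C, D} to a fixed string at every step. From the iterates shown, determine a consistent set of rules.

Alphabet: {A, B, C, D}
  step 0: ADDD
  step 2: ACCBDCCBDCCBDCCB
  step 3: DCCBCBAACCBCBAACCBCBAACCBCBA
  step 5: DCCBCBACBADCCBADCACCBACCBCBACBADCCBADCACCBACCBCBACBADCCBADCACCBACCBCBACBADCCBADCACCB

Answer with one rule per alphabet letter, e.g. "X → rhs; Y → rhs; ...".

  step 2 ⇒ step 3: ACCBDCCBDCCBDCCB ⇒ DC·CB·CB·A·AC·CB·CB·A·AC·CB·CB·A·AC·CB·CB·A
    A ↦ DC
    B ↦ A
    C ↦ CB
    D ↦ AC

A->DC, B->A, C->CB, D->AC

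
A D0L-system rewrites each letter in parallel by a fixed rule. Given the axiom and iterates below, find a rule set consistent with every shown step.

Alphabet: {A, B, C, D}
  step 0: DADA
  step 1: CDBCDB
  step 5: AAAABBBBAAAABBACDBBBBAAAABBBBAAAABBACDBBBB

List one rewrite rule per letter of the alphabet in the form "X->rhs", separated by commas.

  step 0 ⇒ step 1: DADA ⇒ CD·B·CD·B
    A ↦ B
    D ↦ CD
    B ↦ AA  (constrained at step 1)
    C ↦ BA  (constrained at step 1)

A->B, B->AA, C->BA, D->CD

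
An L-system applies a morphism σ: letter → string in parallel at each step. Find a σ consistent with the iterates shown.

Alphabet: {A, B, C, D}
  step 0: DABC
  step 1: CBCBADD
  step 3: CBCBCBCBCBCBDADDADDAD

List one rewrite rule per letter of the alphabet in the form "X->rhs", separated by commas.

  step 0 ⇒ step 1: DABC ⇒ CB·CB·AD·D
    A ↦ CB
    B ↦ AD
    C ↦ D
    D ↦ CB

A->CB, B->AD, C->D, D->CB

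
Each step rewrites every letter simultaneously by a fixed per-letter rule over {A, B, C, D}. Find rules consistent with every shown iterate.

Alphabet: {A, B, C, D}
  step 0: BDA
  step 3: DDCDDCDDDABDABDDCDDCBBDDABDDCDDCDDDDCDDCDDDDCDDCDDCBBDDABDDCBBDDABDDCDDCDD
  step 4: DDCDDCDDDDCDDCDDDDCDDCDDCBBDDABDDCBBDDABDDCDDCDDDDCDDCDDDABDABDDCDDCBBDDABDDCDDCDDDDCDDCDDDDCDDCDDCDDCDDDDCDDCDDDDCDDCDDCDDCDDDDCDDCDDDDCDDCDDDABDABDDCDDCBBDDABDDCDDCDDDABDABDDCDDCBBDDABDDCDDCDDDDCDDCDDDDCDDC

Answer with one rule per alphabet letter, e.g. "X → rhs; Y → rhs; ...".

A->BBD, B->DAB, C->DD, D->DDC

  step 3 ⇒ step 4: DDCDDCDDDABDABDDCDDCBBDDABDDCDDCDDDDCDDCDDDDCDDCDDCBBDDABDDCBBDDABDDCDDCDD ⇒ DDC·DDC·DD·DDC·DDC·DD·DDC·DDC·DDC·BBD·DAB·DDC·BBD·DAB·DDC·DDC·DD·DDC·DDC·DD·DAB·DAB·DDC·DDC·BBD·DAB·DDC·DDC·DD·DDC·DDC·DD·DDC·DDC·DDC·DDC·DD·DDC·DDC·DD·DDC·DDC·DDC·DDC·DD·DDC·DDC·DD·DDC·DDC·DD·DAB·DAB·DDC·DDC·BBD·DAB·DDC·DDC·DD·DAB·DAB·DDC·DDC·BBD·DAB·DDC·DDC·DD·DDC·DDC·DD·DDC·DDC
    A ↦ BBD
    B ↦ DAB
    C ↦ DD
    D ↦ DDC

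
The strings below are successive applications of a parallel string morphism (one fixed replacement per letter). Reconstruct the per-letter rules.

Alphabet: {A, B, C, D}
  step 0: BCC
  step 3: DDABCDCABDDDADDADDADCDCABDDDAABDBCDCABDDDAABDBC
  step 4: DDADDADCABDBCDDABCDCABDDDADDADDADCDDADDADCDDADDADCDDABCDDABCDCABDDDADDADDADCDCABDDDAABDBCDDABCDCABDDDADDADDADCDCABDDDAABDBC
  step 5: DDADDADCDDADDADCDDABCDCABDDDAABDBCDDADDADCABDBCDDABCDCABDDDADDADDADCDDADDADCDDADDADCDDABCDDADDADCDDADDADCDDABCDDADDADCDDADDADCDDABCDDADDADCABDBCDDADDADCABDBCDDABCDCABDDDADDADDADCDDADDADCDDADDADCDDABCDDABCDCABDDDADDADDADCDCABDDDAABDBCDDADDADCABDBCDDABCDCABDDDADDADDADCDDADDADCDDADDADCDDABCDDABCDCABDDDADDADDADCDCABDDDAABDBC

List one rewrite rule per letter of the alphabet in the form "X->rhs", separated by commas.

A->DC, B->ABD, C->BC, D->DDA

  step 4 ⇒ step 5: DDADDADCABDBCDDABCDCABDDDADDADDADCDDADDADCDDADDADCDDABCDDABCDCABDDDADDADDADCDCABDDDAABDBCDDABCDCABDDDADDADDADCDCABDDDAABDBC ⇒ DDA·DDA·DC·DDA·DDA·DC·DDA·BC·DC·ABD·DDA·ABD·BC·DDA·DDA·DC·ABD·BC·DDA·BC·DC·ABD·DDA·DDA·DDA·DC·DDA·DDA·DC·DDA·DDA·DC·DDA·BC·DDA·DDA·DC·DDA·DDA·DC·DDA·BC·DDA·DDA·DC·DDA·DDA·DC·DDA·BC·DDA·DDA·DC·ABD·BC·DDA·DDA·DC·ABD·BC·DDA·BC·DC·ABD·DDA·DDA·DDA·DC·DDA·DDA·DC·DDA·DDA·DC·DDA·BC·DDA·BC·DC·ABD·DDA·DDA·DDA·DC·DC·ABD·DDA·ABD·BC·DDA·DDA·DC·ABD·BC·DDA·BC·DC·ABD·DDA·DDA·DDA·DC·DDA·DDA·DC·DDA·DDA·DC·DDA·BC·DDA·BC·DC·ABD·DDA·DDA·DDA·DC·DC·ABD·DDA·ABD·BC
    A ↦ DC
    B ↦ ABD
    C ↦ BC
    D ↦ DDA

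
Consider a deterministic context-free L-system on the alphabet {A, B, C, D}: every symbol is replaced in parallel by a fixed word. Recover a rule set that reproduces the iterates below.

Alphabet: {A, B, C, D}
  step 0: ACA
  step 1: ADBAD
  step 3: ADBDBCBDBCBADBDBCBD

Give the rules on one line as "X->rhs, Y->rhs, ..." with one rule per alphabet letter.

A->AD, B->BC, C->B, D->BD

  step 0 ⇒ step 1: ACA ⇒ AD·B·AD
    A ↦ AD
    C ↦ B
    B ↦ BC  (constrained at step 1)
    D ↦ BD  (constrained at step 1)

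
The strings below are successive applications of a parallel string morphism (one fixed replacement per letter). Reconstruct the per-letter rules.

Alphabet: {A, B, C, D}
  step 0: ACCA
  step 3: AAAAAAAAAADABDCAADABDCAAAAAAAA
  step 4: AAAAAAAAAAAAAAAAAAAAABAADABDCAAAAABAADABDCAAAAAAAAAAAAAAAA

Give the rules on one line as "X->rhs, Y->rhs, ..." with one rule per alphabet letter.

  step 3 ⇒ step 4: AAAAAAAAAADABDCAADABDCAAAAAAAA ⇒ AA·AA·AA·AA·AA·AA·AA·AA·AA·AA·AB·AA·D·AB·DC·AA·AA·AB·AA·D·AB·DC·AA·AA·AA·AA·AA·AA·AA·AA
    A ↦ AA
    B ↦ D
    C ↦ DC
    D ↦ AB

A->AA, B->D, C->DC, D->AB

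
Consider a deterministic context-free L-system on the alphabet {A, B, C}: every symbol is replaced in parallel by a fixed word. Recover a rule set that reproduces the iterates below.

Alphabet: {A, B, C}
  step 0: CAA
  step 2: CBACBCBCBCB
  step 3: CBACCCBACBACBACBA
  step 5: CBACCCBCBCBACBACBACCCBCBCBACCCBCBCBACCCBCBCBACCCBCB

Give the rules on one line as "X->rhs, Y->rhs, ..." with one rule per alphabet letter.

  step 2 ⇒ step 3: CBACBCBCBCB ⇒ CB·A·CC·CB·A·CB·A·CB·A·CB·A
    A ↦ CC
    B ↦ A
    C ↦ CB

A->CC, B->A, C->CB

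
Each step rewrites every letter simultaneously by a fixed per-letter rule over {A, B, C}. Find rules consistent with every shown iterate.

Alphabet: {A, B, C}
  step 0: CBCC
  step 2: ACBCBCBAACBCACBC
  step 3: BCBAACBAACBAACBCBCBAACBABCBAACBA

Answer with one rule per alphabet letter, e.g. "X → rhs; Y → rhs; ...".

  step 2 ⇒ step 3: ACBCBCBAACBCACBC ⇒ BC·BA·AC·BA·AC·BA·AC·BC·BC·BA·AC·BA·BC·BA·AC·BA
    A ↦ BC
    B ↦ AC
    C ↦ BA

A->BC, B->AC, C->BA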